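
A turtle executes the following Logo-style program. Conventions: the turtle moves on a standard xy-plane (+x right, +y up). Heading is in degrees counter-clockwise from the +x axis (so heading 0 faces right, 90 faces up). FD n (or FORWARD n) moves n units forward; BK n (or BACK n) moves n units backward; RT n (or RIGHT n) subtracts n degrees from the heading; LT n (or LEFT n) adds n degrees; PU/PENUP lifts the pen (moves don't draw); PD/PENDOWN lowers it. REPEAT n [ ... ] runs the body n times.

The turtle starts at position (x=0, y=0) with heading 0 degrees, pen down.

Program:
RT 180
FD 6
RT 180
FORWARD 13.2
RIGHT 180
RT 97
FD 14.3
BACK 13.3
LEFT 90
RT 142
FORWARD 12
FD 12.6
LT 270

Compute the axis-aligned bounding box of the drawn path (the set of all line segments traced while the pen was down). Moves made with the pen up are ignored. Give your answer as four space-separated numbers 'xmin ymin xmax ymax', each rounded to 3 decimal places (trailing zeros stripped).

Answer: -6 0 28.408 14.193

Derivation:
Executing turtle program step by step:
Start: pos=(0,0), heading=0, pen down
RT 180: heading 0 -> 180
FD 6: (0,0) -> (-6,0) [heading=180, draw]
RT 180: heading 180 -> 0
FD 13.2: (-6,0) -> (7.2,0) [heading=0, draw]
RT 180: heading 0 -> 180
RT 97: heading 180 -> 83
FD 14.3: (7.2,0) -> (8.943,14.193) [heading=83, draw]
BK 13.3: (8.943,14.193) -> (7.322,0.993) [heading=83, draw]
LT 90: heading 83 -> 173
RT 142: heading 173 -> 31
FD 12: (7.322,0.993) -> (17.608,7.173) [heading=31, draw]
FD 12.6: (17.608,7.173) -> (28.408,13.662) [heading=31, draw]
LT 270: heading 31 -> 301
Final: pos=(28.408,13.662), heading=301, 6 segment(s) drawn

Segment endpoints: x in {-6, 0, 7.2, 7.322, 8.943, 17.608, 28.408}, y in {0, 0, 0, 0.993, 7.173, 13.662, 14.193}
xmin=-6, ymin=0, xmax=28.408, ymax=14.193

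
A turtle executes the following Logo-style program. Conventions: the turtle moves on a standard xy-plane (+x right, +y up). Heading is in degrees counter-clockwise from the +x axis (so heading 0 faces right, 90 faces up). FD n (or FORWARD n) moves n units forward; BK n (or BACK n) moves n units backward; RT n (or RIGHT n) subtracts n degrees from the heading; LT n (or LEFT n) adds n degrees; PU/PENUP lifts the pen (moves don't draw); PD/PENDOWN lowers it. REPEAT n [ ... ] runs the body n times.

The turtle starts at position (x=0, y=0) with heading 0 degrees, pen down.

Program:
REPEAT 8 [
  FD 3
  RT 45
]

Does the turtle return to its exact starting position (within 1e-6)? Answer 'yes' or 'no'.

Answer: yes

Derivation:
Executing turtle program step by step:
Start: pos=(0,0), heading=0, pen down
REPEAT 8 [
  -- iteration 1/8 --
  FD 3: (0,0) -> (3,0) [heading=0, draw]
  RT 45: heading 0 -> 315
  -- iteration 2/8 --
  FD 3: (3,0) -> (5.121,-2.121) [heading=315, draw]
  RT 45: heading 315 -> 270
  -- iteration 3/8 --
  FD 3: (5.121,-2.121) -> (5.121,-5.121) [heading=270, draw]
  RT 45: heading 270 -> 225
  -- iteration 4/8 --
  FD 3: (5.121,-5.121) -> (3,-7.243) [heading=225, draw]
  RT 45: heading 225 -> 180
  -- iteration 5/8 --
  FD 3: (3,-7.243) -> (0,-7.243) [heading=180, draw]
  RT 45: heading 180 -> 135
  -- iteration 6/8 --
  FD 3: (0,-7.243) -> (-2.121,-5.121) [heading=135, draw]
  RT 45: heading 135 -> 90
  -- iteration 7/8 --
  FD 3: (-2.121,-5.121) -> (-2.121,-2.121) [heading=90, draw]
  RT 45: heading 90 -> 45
  -- iteration 8/8 --
  FD 3: (-2.121,-2.121) -> (0,0) [heading=45, draw]
  RT 45: heading 45 -> 0
]
Final: pos=(0,0), heading=0, 8 segment(s) drawn

Start position: (0, 0)
Final position: (0, 0)
Distance = 0; < 1e-6 -> CLOSED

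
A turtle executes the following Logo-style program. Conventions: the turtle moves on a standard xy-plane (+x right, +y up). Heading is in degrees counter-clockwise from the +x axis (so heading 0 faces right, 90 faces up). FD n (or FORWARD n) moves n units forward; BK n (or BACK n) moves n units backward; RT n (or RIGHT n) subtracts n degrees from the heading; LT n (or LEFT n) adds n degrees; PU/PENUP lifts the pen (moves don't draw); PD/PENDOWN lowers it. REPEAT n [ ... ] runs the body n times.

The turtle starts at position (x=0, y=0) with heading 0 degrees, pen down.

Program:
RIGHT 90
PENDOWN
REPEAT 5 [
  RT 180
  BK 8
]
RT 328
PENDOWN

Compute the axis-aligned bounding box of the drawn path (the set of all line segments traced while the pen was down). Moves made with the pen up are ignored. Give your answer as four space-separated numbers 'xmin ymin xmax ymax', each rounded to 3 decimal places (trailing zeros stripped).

Executing turtle program step by step:
Start: pos=(0,0), heading=0, pen down
RT 90: heading 0 -> 270
PD: pen down
REPEAT 5 [
  -- iteration 1/5 --
  RT 180: heading 270 -> 90
  BK 8: (0,0) -> (0,-8) [heading=90, draw]
  -- iteration 2/5 --
  RT 180: heading 90 -> 270
  BK 8: (0,-8) -> (0,0) [heading=270, draw]
  -- iteration 3/5 --
  RT 180: heading 270 -> 90
  BK 8: (0,0) -> (0,-8) [heading=90, draw]
  -- iteration 4/5 --
  RT 180: heading 90 -> 270
  BK 8: (0,-8) -> (0,0) [heading=270, draw]
  -- iteration 5/5 --
  RT 180: heading 270 -> 90
  BK 8: (0,0) -> (0,-8) [heading=90, draw]
]
RT 328: heading 90 -> 122
PD: pen down
Final: pos=(0,-8), heading=122, 5 segment(s) drawn

Segment endpoints: x in {0, 0, 0, 0, 0, 0}, y in {-8, 0}
xmin=0, ymin=-8, xmax=0, ymax=0

Answer: 0 -8 0 0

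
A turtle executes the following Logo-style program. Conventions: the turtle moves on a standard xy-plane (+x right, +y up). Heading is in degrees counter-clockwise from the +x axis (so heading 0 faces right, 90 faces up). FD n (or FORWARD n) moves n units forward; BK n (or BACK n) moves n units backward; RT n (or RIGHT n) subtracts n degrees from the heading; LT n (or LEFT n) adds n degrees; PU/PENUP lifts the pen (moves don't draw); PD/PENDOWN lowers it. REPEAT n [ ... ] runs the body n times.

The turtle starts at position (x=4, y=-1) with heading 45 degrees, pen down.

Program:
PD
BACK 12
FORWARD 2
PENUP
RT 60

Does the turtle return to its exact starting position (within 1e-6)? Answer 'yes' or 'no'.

Answer: no

Derivation:
Executing turtle program step by step:
Start: pos=(4,-1), heading=45, pen down
PD: pen down
BK 12: (4,-1) -> (-4.485,-9.485) [heading=45, draw]
FD 2: (-4.485,-9.485) -> (-3.071,-8.071) [heading=45, draw]
PU: pen up
RT 60: heading 45 -> 345
Final: pos=(-3.071,-8.071), heading=345, 2 segment(s) drawn

Start position: (4, -1)
Final position: (-3.071, -8.071)
Distance = 10; >= 1e-6 -> NOT closed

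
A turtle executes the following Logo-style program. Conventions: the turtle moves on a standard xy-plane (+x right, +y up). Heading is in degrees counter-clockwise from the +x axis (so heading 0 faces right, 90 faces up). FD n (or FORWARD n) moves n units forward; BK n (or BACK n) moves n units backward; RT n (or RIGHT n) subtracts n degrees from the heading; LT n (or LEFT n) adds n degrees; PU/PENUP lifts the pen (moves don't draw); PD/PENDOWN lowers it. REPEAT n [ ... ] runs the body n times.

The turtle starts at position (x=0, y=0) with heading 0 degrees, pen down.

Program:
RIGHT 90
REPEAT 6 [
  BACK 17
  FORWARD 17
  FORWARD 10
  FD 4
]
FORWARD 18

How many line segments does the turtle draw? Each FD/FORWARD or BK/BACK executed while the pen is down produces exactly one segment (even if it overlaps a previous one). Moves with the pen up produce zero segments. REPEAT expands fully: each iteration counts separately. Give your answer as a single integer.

Executing turtle program step by step:
Start: pos=(0,0), heading=0, pen down
RT 90: heading 0 -> 270
REPEAT 6 [
  -- iteration 1/6 --
  BK 17: (0,0) -> (0,17) [heading=270, draw]
  FD 17: (0,17) -> (0,0) [heading=270, draw]
  FD 10: (0,0) -> (0,-10) [heading=270, draw]
  FD 4: (0,-10) -> (0,-14) [heading=270, draw]
  -- iteration 2/6 --
  BK 17: (0,-14) -> (0,3) [heading=270, draw]
  FD 17: (0,3) -> (0,-14) [heading=270, draw]
  FD 10: (0,-14) -> (0,-24) [heading=270, draw]
  FD 4: (0,-24) -> (0,-28) [heading=270, draw]
  -- iteration 3/6 --
  BK 17: (0,-28) -> (0,-11) [heading=270, draw]
  FD 17: (0,-11) -> (0,-28) [heading=270, draw]
  FD 10: (0,-28) -> (0,-38) [heading=270, draw]
  FD 4: (0,-38) -> (0,-42) [heading=270, draw]
  -- iteration 4/6 --
  BK 17: (0,-42) -> (0,-25) [heading=270, draw]
  FD 17: (0,-25) -> (0,-42) [heading=270, draw]
  FD 10: (0,-42) -> (0,-52) [heading=270, draw]
  FD 4: (0,-52) -> (0,-56) [heading=270, draw]
  -- iteration 5/6 --
  BK 17: (0,-56) -> (0,-39) [heading=270, draw]
  FD 17: (0,-39) -> (0,-56) [heading=270, draw]
  FD 10: (0,-56) -> (0,-66) [heading=270, draw]
  FD 4: (0,-66) -> (0,-70) [heading=270, draw]
  -- iteration 6/6 --
  BK 17: (0,-70) -> (0,-53) [heading=270, draw]
  FD 17: (0,-53) -> (0,-70) [heading=270, draw]
  FD 10: (0,-70) -> (0,-80) [heading=270, draw]
  FD 4: (0,-80) -> (0,-84) [heading=270, draw]
]
FD 18: (0,-84) -> (0,-102) [heading=270, draw]
Final: pos=(0,-102), heading=270, 25 segment(s) drawn
Segments drawn: 25

Answer: 25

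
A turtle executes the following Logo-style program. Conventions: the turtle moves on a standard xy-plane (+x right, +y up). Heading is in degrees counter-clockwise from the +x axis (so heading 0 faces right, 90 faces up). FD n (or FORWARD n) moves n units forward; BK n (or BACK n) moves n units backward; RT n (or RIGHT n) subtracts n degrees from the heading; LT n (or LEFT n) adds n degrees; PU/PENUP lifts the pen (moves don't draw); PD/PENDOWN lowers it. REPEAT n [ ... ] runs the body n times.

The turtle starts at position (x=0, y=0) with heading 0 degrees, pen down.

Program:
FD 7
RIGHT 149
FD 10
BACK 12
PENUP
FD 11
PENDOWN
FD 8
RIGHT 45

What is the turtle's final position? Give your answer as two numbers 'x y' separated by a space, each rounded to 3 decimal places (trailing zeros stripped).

Answer: -7.572 -8.756

Derivation:
Executing turtle program step by step:
Start: pos=(0,0), heading=0, pen down
FD 7: (0,0) -> (7,0) [heading=0, draw]
RT 149: heading 0 -> 211
FD 10: (7,0) -> (-1.572,-5.15) [heading=211, draw]
BK 12: (-1.572,-5.15) -> (8.714,1.03) [heading=211, draw]
PU: pen up
FD 11: (8.714,1.03) -> (-0.715,-4.635) [heading=211, move]
PD: pen down
FD 8: (-0.715,-4.635) -> (-7.572,-8.756) [heading=211, draw]
RT 45: heading 211 -> 166
Final: pos=(-7.572,-8.756), heading=166, 4 segment(s) drawn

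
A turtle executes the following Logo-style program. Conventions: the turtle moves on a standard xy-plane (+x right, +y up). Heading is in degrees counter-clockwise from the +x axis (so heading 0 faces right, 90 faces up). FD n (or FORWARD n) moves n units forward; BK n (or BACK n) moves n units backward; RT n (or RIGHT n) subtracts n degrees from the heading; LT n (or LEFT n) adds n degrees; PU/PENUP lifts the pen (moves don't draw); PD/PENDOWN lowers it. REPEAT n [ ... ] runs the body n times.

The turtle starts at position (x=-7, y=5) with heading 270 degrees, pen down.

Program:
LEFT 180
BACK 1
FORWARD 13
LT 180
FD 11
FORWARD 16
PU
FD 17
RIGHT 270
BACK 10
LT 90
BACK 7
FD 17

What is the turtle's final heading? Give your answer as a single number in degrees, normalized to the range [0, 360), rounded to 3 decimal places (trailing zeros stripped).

Answer: 90

Derivation:
Executing turtle program step by step:
Start: pos=(-7,5), heading=270, pen down
LT 180: heading 270 -> 90
BK 1: (-7,5) -> (-7,4) [heading=90, draw]
FD 13: (-7,4) -> (-7,17) [heading=90, draw]
LT 180: heading 90 -> 270
FD 11: (-7,17) -> (-7,6) [heading=270, draw]
FD 16: (-7,6) -> (-7,-10) [heading=270, draw]
PU: pen up
FD 17: (-7,-10) -> (-7,-27) [heading=270, move]
RT 270: heading 270 -> 0
BK 10: (-7,-27) -> (-17,-27) [heading=0, move]
LT 90: heading 0 -> 90
BK 7: (-17,-27) -> (-17,-34) [heading=90, move]
FD 17: (-17,-34) -> (-17,-17) [heading=90, move]
Final: pos=(-17,-17), heading=90, 4 segment(s) drawn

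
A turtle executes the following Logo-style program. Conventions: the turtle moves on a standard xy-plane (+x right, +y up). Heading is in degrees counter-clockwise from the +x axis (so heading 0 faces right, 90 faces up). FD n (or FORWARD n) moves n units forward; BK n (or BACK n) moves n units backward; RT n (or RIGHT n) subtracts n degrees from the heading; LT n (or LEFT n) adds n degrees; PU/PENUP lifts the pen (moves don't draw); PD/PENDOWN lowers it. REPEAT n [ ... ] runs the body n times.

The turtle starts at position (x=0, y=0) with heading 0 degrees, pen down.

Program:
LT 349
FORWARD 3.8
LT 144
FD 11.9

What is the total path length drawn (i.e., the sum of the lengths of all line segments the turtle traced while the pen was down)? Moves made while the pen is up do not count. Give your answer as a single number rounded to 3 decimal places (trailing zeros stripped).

Executing turtle program step by step:
Start: pos=(0,0), heading=0, pen down
LT 349: heading 0 -> 349
FD 3.8: (0,0) -> (3.73,-0.725) [heading=349, draw]
LT 144: heading 349 -> 133
FD 11.9: (3.73,-0.725) -> (-4.386,7.978) [heading=133, draw]
Final: pos=(-4.386,7.978), heading=133, 2 segment(s) drawn

Segment lengths:
  seg 1: (0,0) -> (3.73,-0.725), length = 3.8
  seg 2: (3.73,-0.725) -> (-4.386,7.978), length = 11.9
Total = 15.7

Answer: 15.7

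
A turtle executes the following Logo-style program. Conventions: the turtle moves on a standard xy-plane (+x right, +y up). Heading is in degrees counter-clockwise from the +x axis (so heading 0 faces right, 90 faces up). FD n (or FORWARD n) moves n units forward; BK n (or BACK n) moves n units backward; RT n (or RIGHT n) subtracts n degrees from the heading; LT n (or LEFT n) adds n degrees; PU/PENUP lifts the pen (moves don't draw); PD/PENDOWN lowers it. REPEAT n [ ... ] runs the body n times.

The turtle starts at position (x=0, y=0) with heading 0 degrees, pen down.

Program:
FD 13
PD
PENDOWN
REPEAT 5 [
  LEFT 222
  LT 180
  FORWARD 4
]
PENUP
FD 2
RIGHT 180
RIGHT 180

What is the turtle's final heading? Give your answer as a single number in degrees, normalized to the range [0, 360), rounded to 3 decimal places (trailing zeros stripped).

Executing turtle program step by step:
Start: pos=(0,0), heading=0, pen down
FD 13: (0,0) -> (13,0) [heading=0, draw]
PD: pen down
PD: pen down
REPEAT 5 [
  -- iteration 1/5 --
  LT 222: heading 0 -> 222
  LT 180: heading 222 -> 42
  FD 4: (13,0) -> (15.973,2.677) [heading=42, draw]
  -- iteration 2/5 --
  LT 222: heading 42 -> 264
  LT 180: heading 264 -> 84
  FD 4: (15.973,2.677) -> (16.391,6.655) [heading=84, draw]
  -- iteration 3/5 --
  LT 222: heading 84 -> 306
  LT 180: heading 306 -> 126
  FD 4: (16.391,6.655) -> (14.04,9.891) [heading=126, draw]
  -- iteration 4/5 --
  LT 222: heading 126 -> 348
  LT 180: heading 348 -> 168
  FD 4: (14.04,9.891) -> (10.127,10.722) [heading=168, draw]
  -- iteration 5/5 --
  LT 222: heading 168 -> 30
  LT 180: heading 30 -> 210
  FD 4: (10.127,10.722) -> (6.663,8.722) [heading=210, draw]
]
PU: pen up
FD 2: (6.663,8.722) -> (4.931,7.722) [heading=210, move]
RT 180: heading 210 -> 30
RT 180: heading 30 -> 210
Final: pos=(4.931,7.722), heading=210, 6 segment(s) drawn

Answer: 210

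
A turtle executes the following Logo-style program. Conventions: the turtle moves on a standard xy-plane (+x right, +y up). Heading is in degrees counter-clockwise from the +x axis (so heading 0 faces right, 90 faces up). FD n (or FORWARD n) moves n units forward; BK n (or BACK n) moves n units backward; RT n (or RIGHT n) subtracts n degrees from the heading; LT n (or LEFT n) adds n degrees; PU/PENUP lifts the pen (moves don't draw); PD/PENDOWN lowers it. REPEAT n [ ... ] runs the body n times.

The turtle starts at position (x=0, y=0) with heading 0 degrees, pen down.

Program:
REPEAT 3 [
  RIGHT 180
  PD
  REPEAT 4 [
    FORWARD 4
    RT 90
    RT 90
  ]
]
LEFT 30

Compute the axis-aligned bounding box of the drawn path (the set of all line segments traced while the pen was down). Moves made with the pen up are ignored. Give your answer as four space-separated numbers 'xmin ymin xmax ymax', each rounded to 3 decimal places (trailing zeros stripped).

Answer: -4 0 4 0

Derivation:
Executing turtle program step by step:
Start: pos=(0,0), heading=0, pen down
REPEAT 3 [
  -- iteration 1/3 --
  RT 180: heading 0 -> 180
  PD: pen down
  REPEAT 4 [
    -- iteration 1/4 --
    FD 4: (0,0) -> (-4,0) [heading=180, draw]
    RT 90: heading 180 -> 90
    RT 90: heading 90 -> 0
    -- iteration 2/4 --
    FD 4: (-4,0) -> (0,0) [heading=0, draw]
    RT 90: heading 0 -> 270
    RT 90: heading 270 -> 180
    -- iteration 3/4 --
    FD 4: (0,0) -> (-4,0) [heading=180, draw]
    RT 90: heading 180 -> 90
    RT 90: heading 90 -> 0
    -- iteration 4/4 --
    FD 4: (-4,0) -> (0,0) [heading=0, draw]
    RT 90: heading 0 -> 270
    RT 90: heading 270 -> 180
  ]
  -- iteration 2/3 --
  RT 180: heading 180 -> 0
  PD: pen down
  REPEAT 4 [
    -- iteration 1/4 --
    FD 4: (0,0) -> (4,0) [heading=0, draw]
    RT 90: heading 0 -> 270
    RT 90: heading 270 -> 180
    -- iteration 2/4 --
    FD 4: (4,0) -> (0,0) [heading=180, draw]
    RT 90: heading 180 -> 90
    RT 90: heading 90 -> 0
    -- iteration 3/4 --
    FD 4: (0,0) -> (4,0) [heading=0, draw]
    RT 90: heading 0 -> 270
    RT 90: heading 270 -> 180
    -- iteration 4/4 --
    FD 4: (4,0) -> (0,0) [heading=180, draw]
    RT 90: heading 180 -> 90
    RT 90: heading 90 -> 0
  ]
  -- iteration 3/3 --
  RT 180: heading 0 -> 180
  PD: pen down
  REPEAT 4 [
    -- iteration 1/4 --
    FD 4: (0,0) -> (-4,0) [heading=180, draw]
    RT 90: heading 180 -> 90
    RT 90: heading 90 -> 0
    -- iteration 2/4 --
    FD 4: (-4,0) -> (0,0) [heading=0, draw]
    RT 90: heading 0 -> 270
    RT 90: heading 270 -> 180
    -- iteration 3/4 --
    FD 4: (0,0) -> (-4,0) [heading=180, draw]
    RT 90: heading 180 -> 90
    RT 90: heading 90 -> 0
    -- iteration 4/4 --
    FD 4: (-4,0) -> (0,0) [heading=0, draw]
    RT 90: heading 0 -> 270
    RT 90: heading 270 -> 180
  ]
]
LT 30: heading 180 -> 210
Final: pos=(0,0), heading=210, 12 segment(s) drawn

Segment endpoints: x in {-4, 0, 4}, y in {0, 0, 0, 0, 0, 0, 0, 0, 0, 0, 0, 0}
xmin=-4, ymin=0, xmax=4, ymax=0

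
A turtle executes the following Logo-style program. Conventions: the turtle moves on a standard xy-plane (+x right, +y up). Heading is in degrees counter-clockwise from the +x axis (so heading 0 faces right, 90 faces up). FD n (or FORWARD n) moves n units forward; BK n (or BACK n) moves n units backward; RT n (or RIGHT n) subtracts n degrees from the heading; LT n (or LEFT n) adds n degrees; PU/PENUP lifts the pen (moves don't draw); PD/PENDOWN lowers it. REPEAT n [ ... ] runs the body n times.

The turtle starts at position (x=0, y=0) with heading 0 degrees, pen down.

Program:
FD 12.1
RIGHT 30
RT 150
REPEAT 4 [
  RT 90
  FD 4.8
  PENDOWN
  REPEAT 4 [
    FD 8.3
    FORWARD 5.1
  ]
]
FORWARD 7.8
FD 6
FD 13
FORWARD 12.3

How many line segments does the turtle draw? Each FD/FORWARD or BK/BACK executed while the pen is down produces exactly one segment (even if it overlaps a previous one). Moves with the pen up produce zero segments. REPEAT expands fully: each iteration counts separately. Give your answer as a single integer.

Executing turtle program step by step:
Start: pos=(0,0), heading=0, pen down
FD 12.1: (0,0) -> (12.1,0) [heading=0, draw]
RT 30: heading 0 -> 330
RT 150: heading 330 -> 180
REPEAT 4 [
  -- iteration 1/4 --
  RT 90: heading 180 -> 90
  FD 4.8: (12.1,0) -> (12.1,4.8) [heading=90, draw]
  PD: pen down
  REPEAT 4 [
    -- iteration 1/4 --
    FD 8.3: (12.1,4.8) -> (12.1,13.1) [heading=90, draw]
    FD 5.1: (12.1,13.1) -> (12.1,18.2) [heading=90, draw]
    -- iteration 2/4 --
    FD 8.3: (12.1,18.2) -> (12.1,26.5) [heading=90, draw]
    FD 5.1: (12.1,26.5) -> (12.1,31.6) [heading=90, draw]
    -- iteration 3/4 --
    FD 8.3: (12.1,31.6) -> (12.1,39.9) [heading=90, draw]
    FD 5.1: (12.1,39.9) -> (12.1,45) [heading=90, draw]
    -- iteration 4/4 --
    FD 8.3: (12.1,45) -> (12.1,53.3) [heading=90, draw]
    FD 5.1: (12.1,53.3) -> (12.1,58.4) [heading=90, draw]
  ]
  -- iteration 2/4 --
  RT 90: heading 90 -> 0
  FD 4.8: (12.1,58.4) -> (16.9,58.4) [heading=0, draw]
  PD: pen down
  REPEAT 4 [
    -- iteration 1/4 --
    FD 8.3: (16.9,58.4) -> (25.2,58.4) [heading=0, draw]
    FD 5.1: (25.2,58.4) -> (30.3,58.4) [heading=0, draw]
    -- iteration 2/4 --
    FD 8.3: (30.3,58.4) -> (38.6,58.4) [heading=0, draw]
    FD 5.1: (38.6,58.4) -> (43.7,58.4) [heading=0, draw]
    -- iteration 3/4 --
    FD 8.3: (43.7,58.4) -> (52,58.4) [heading=0, draw]
    FD 5.1: (52,58.4) -> (57.1,58.4) [heading=0, draw]
    -- iteration 4/4 --
    FD 8.3: (57.1,58.4) -> (65.4,58.4) [heading=0, draw]
    FD 5.1: (65.4,58.4) -> (70.5,58.4) [heading=0, draw]
  ]
  -- iteration 3/4 --
  RT 90: heading 0 -> 270
  FD 4.8: (70.5,58.4) -> (70.5,53.6) [heading=270, draw]
  PD: pen down
  REPEAT 4 [
    -- iteration 1/4 --
    FD 8.3: (70.5,53.6) -> (70.5,45.3) [heading=270, draw]
    FD 5.1: (70.5,45.3) -> (70.5,40.2) [heading=270, draw]
    -- iteration 2/4 --
    FD 8.3: (70.5,40.2) -> (70.5,31.9) [heading=270, draw]
    FD 5.1: (70.5,31.9) -> (70.5,26.8) [heading=270, draw]
    -- iteration 3/4 --
    FD 8.3: (70.5,26.8) -> (70.5,18.5) [heading=270, draw]
    FD 5.1: (70.5,18.5) -> (70.5,13.4) [heading=270, draw]
    -- iteration 4/4 --
    FD 8.3: (70.5,13.4) -> (70.5,5.1) [heading=270, draw]
    FD 5.1: (70.5,5.1) -> (70.5,0) [heading=270, draw]
  ]
  -- iteration 4/4 --
  RT 90: heading 270 -> 180
  FD 4.8: (70.5,0) -> (65.7,0) [heading=180, draw]
  PD: pen down
  REPEAT 4 [
    -- iteration 1/4 --
    FD 8.3: (65.7,0) -> (57.4,0) [heading=180, draw]
    FD 5.1: (57.4,0) -> (52.3,0) [heading=180, draw]
    -- iteration 2/4 --
    FD 8.3: (52.3,0) -> (44,0) [heading=180, draw]
    FD 5.1: (44,0) -> (38.9,0) [heading=180, draw]
    -- iteration 3/4 --
    FD 8.3: (38.9,0) -> (30.6,0) [heading=180, draw]
    FD 5.1: (30.6,0) -> (25.5,0) [heading=180, draw]
    -- iteration 4/4 --
    FD 8.3: (25.5,0) -> (17.2,0) [heading=180, draw]
    FD 5.1: (17.2,0) -> (12.1,0) [heading=180, draw]
  ]
]
FD 7.8: (12.1,0) -> (4.3,0) [heading=180, draw]
FD 6: (4.3,0) -> (-1.7,0) [heading=180, draw]
FD 13: (-1.7,0) -> (-14.7,0) [heading=180, draw]
FD 12.3: (-14.7,0) -> (-27,0) [heading=180, draw]
Final: pos=(-27,0), heading=180, 41 segment(s) drawn
Segments drawn: 41

Answer: 41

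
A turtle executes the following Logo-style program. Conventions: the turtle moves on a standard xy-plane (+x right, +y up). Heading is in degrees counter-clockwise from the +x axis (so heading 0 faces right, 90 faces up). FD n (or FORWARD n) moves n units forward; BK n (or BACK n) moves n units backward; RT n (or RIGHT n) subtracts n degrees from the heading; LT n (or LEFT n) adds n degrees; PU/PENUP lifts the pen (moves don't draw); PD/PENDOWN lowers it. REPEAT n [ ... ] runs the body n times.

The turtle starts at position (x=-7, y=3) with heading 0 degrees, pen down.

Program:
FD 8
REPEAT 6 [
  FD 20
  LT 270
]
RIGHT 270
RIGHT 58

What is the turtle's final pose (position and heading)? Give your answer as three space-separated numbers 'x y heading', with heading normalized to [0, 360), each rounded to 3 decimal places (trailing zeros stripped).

Answer: 21 -17 212

Derivation:
Executing turtle program step by step:
Start: pos=(-7,3), heading=0, pen down
FD 8: (-7,3) -> (1,3) [heading=0, draw]
REPEAT 6 [
  -- iteration 1/6 --
  FD 20: (1,3) -> (21,3) [heading=0, draw]
  LT 270: heading 0 -> 270
  -- iteration 2/6 --
  FD 20: (21,3) -> (21,-17) [heading=270, draw]
  LT 270: heading 270 -> 180
  -- iteration 3/6 --
  FD 20: (21,-17) -> (1,-17) [heading=180, draw]
  LT 270: heading 180 -> 90
  -- iteration 4/6 --
  FD 20: (1,-17) -> (1,3) [heading=90, draw]
  LT 270: heading 90 -> 0
  -- iteration 5/6 --
  FD 20: (1,3) -> (21,3) [heading=0, draw]
  LT 270: heading 0 -> 270
  -- iteration 6/6 --
  FD 20: (21,3) -> (21,-17) [heading=270, draw]
  LT 270: heading 270 -> 180
]
RT 270: heading 180 -> 270
RT 58: heading 270 -> 212
Final: pos=(21,-17), heading=212, 7 segment(s) drawn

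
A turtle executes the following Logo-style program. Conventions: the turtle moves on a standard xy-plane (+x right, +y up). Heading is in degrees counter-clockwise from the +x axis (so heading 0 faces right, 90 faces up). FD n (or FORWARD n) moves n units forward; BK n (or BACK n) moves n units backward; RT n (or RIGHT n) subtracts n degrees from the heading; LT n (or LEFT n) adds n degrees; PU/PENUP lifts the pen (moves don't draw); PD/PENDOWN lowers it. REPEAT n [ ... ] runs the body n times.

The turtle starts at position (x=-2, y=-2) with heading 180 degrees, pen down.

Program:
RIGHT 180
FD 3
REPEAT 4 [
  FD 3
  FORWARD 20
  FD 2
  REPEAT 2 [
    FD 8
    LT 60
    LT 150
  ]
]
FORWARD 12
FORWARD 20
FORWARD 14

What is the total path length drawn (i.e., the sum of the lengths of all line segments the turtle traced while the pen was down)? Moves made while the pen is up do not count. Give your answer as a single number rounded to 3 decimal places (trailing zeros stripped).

Answer: 213

Derivation:
Executing turtle program step by step:
Start: pos=(-2,-2), heading=180, pen down
RT 180: heading 180 -> 0
FD 3: (-2,-2) -> (1,-2) [heading=0, draw]
REPEAT 4 [
  -- iteration 1/4 --
  FD 3: (1,-2) -> (4,-2) [heading=0, draw]
  FD 20: (4,-2) -> (24,-2) [heading=0, draw]
  FD 2: (24,-2) -> (26,-2) [heading=0, draw]
  REPEAT 2 [
    -- iteration 1/2 --
    FD 8: (26,-2) -> (34,-2) [heading=0, draw]
    LT 60: heading 0 -> 60
    LT 150: heading 60 -> 210
    -- iteration 2/2 --
    FD 8: (34,-2) -> (27.072,-6) [heading=210, draw]
    LT 60: heading 210 -> 270
    LT 150: heading 270 -> 60
  ]
  -- iteration 2/4 --
  FD 3: (27.072,-6) -> (28.572,-3.402) [heading=60, draw]
  FD 20: (28.572,-3.402) -> (38.572,13.919) [heading=60, draw]
  FD 2: (38.572,13.919) -> (39.572,15.651) [heading=60, draw]
  REPEAT 2 [
    -- iteration 1/2 --
    FD 8: (39.572,15.651) -> (43.572,22.579) [heading=60, draw]
    LT 60: heading 60 -> 120
    LT 150: heading 120 -> 270
    -- iteration 2/2 --
    FD 8: (43.572,22.579) -> (43.572,14.579) [heading=270, draw]
    LT 60: heading 270 -> 330
    LT 150: heading 330 -> 120
  ]
  -- iteration 3/4 --
  FD 3: (43.572,14.579) -> (42.072,17.177) [heading=120, draw]
  FD 20: (42.072,17.177) -> (32.072,34.497) [heading=120, draw]
  FD 2: (32.072,34.497) -> (31.072,36.229) [heading=120, draw]
  REPEAT 2 [
    -- iteration 1/2 --
    FD 8: (31.072,36.229) -> (27.072,43.158) [heading=120, draw]
    LT 60: heading 120 -> 180
    LT 150: heading 180 -> 330
    -- iteration 2/2 --
    FD 8: (27.072,43.158) -> (34,39.158) [heading=330, draw]
    LT 60: heading 330 -> 30
    LT 150: heading 30 -> 180
  ]
  -- iteration 4/4 --
  FD 3: (34,39.158) -> (31,39.158) [heading=180, draw]
  FD 20: (31,39.158) -> (11,39.158) [heading=180, draw]
  FD 2: (11,39.158) -> (9,39.158) [heading=180, draw]
  REPEAT 2 [
    -- iteration 1/2 --
    FD 8: (9,39.158) -> (1,39.158) [heading=180, draw]
    LT 60: heading 180 -> 240
    LT 150: heading 240 -> 30
    -- iteration 2/2 --
    FD 8: (1,39.158) -> (7.928,43.158) [heading=30, draw]
    LT 60: heading 30 -> 90
    LT 150: heading 90 -> 240
  ]
]
FD 12: (7.928,43.158) -> (1.928,32.765) [heading=240, draw]
FD 20: (1.928,32.765) -> (-8.072,15.445) [heading=240, draw]
FD 14: (-8.072,15.445) -> (-15.072,3.321) [heading=240, draw]
Final: pos=(-15.072,3.321), heading=240, 24 segment(s) drawn

Segment lengths:
  seg 1: (-2,-2) -> (1,-2), length = 3
  seg 2: (1,-2) -> (4,-2), length = 3
  seg 3: (4,-2) -> (24,-2), length = 20
  seg 4: (24,-2) -> (26,-2), length = 2
  seg 5: (26,-2) -> (34,-2), length = 8
  seg 6: (34,-2) -> (27.072,-6), length = 8
  seg 7: (27.072,-6) -> (28.572,-3.402), length = 3
  seg 8: (28.572,-3.402) -> (38.572,13.919), length = 20
  seg 9: (38.572,13.919) -> (39.572,15.651), length = 2
  seg 10: (39.572,15.651) -> (43.572,22.579), length = 8
  seg 11: (43.572,22.579) -> (43.572,14.579), length = 8
  seg 12: (43.572,14.579) -> (42.072,17.177), length = 3
  seg 13: (42.072,17.177) -> (32.072,34.497), length = 20
  seg 14: (32.072,34.497) -> (31.072,36.229), length = 2
  seg 15: (31.072,36.229) -> (27.072,43.158), length = 8
  seg 16: (27.072,43.158) -> (34,39.158), length = 8
  seg 17: (34,39.158) -> (31,39.158), length = 3
  seg 18: (31,39.158) -> (11,39.158), length = 20
  seg 19: (11,39.158) -> (9,39.158), length = 2
  seg 20: (9,39.158) -> (1,39.158), length = 8
  seg 21: (1,39.158) -> (7.928,43.158), length = 8
  seg 22: (7.928,43.158) -> (1.928,32.765), length = 12
  seg 23: (1.928,32.765) -> (-8.072,15.445), length = 20
  seg 24: (-8.072,15.445) -> (-15.072,3.321), length = 14
Total = 213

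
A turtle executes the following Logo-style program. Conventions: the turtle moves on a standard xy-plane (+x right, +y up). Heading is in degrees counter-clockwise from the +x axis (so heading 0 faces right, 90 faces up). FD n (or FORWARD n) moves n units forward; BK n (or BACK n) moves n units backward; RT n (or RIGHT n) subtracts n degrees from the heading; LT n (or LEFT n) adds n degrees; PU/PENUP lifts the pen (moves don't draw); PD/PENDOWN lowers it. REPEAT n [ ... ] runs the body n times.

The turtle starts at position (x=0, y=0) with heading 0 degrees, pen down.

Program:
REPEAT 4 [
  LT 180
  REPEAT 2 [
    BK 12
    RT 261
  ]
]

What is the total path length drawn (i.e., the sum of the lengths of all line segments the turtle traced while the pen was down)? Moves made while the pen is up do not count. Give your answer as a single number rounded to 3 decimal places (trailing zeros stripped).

Answer: 96

Derivation:
Executing turtle program step by step:
Start: pos=(0,0), heading=0, pen down
REPEAT 4 [
  -- iteration 1/4 --
  LT 180: heading 0 -> 180
  REPEAT 2 [
    -- iteration 1/2 --
    BK 12: (0,0) -> (12,0) [heading=180, draw]
    RT 261: heading 180 -> 279
    -- iteration 2/2 --
    BK 12: (12,0) -> (10.123,11.852) [heading=279, draw]
    RT 261: heading 279 -> 18
  ]
  -- iteration 2/4 --
  LT 180: heading 18 -> 198
  REPEAT 2 [
    -- iteration 1/2 --
    BK 12: (10.123,11.852) -> (21.535,15.56) [heading=198, draw]
    RT 261: heading 198 -> 297
    -- iteration 2/2 --
    BK 12: (21.535,15.56) -> (16.088,26.253) [heading=297, draw]
    RT 261: heading 297 -> 36
  ]
  -- iteration 3/4 --
  LT 180: heading 36 -> 216
  REPEAT 2 [
    -- iteration 1/2 --
    BK 12: (16.088,26.253) -> (25.796,33.306) [heading=216, draw]
    RT 261: heading 216 -> 315
    -- iteration 2/2 --
    BK 12: (25.796,33.306) -> (17.311,41.791) [heading=315, draw]
    RT 261: heading 315 -> 54
  ]
  -- iteration 4/4 --
  LT 180: heading 54 -> 234
  REPEAT 2 [
    -- iteration 1/2 --
    BK 12: (17.311,41.791) -> (24.364,51.499) [heading=234, draw]
    RT 261: heading 234 -> 333
    -- iteration 2/2 --
    BK 12: (24.364,51.499) -> (13.672,56.947) [heading=333, draw]
    RT 261: heading 333 -> 72
  ]
]
Final: pos=(13.672,56.947), heading=72, 8 segment(s) drawn

Segment lengths:
  seg 1: (0,0) -> (12,0), length = 12
  seg 2: (12,0) -> (10.123,11.852), length = 12
  seg 3: (10.123,11.852) -> (21.535,15.56), length = 12
  seg 4: (21.535,15.56) -> (16.088,26.253), length = 12
  seg 5: (16.088,26.253) -> (25.796,33.306), length = 12
  seg 6: (25.796,33.306) -> (17.311,41.791), length = 12
  seg 7: (17.311,41.791) -> (24.364,51.499), length = 12
  seg 8: (24.364,51.499) -> (13.672,56.947), length = 12
Total = 96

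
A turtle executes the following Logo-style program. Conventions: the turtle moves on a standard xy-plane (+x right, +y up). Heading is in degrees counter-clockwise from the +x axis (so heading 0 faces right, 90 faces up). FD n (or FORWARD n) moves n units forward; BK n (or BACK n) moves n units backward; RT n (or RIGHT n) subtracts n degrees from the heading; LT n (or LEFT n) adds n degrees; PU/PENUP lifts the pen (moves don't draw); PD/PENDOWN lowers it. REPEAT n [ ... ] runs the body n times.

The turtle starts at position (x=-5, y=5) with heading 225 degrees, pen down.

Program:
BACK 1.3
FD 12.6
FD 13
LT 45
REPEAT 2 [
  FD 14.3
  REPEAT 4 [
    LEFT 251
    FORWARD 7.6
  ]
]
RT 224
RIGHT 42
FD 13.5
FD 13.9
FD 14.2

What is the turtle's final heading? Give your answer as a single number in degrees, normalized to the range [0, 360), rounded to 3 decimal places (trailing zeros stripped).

Answer: 212

Derivation:
Executing turtle program step by step:
Start: pos=(-5,5), heading=225, pen down
BK 1.3: (-5,5) -> (-4.081,5.919) [heading=225, draw]
FD 12.6: (-4.081,5.919) -> (-12.99,-2.99) [heading=225, draw]
FD 13: (-12.99,-2.99) -> (-22.183,-12.183) [heading=225, draw]
LT 45: heading 225 -> 270
REPEAT 2 [
  -- iteration 1/2 --
  FD 14.3: (-22.183,-12.183) -> (-22.183,-26.483) [heading=270, draw]
  REPEAT 4 [
    -- iteration 1/4 --
    LT 251: heading 270 -> 161
    FD 7.6: (-22.183,-26.483) -> (-29.369,-24.008) [heading=161, draw]
    -- iteration 2/4 --
    LT 251: heading 161 -> 52
    FD 7.6: (-29.369,-24.008) -> (-24.69,-18.019) [heading=52, draw]
    -- iteration 3/4 --
    LT 251: heading 52 -> 303
    FD 7.6: (-24.69,-18.019) -> (-20.55,-24.393) [heading=303, draw]
    -- iteration 4/4 --
    LT 251: heading 303 -> 194
    FD 7.6: (-20.55,-24.393) -> (-27.925,-26.232) [heading=194, draw]
  ]
  -- iteration 2/2 --
  FD 14.3: (-27.925,-26.232) -> (-41.8,-29.691) [heading=194, draw]
  REPEAT 4 [
    -- iteration 1/4 --
    LT 251: heading 194 -> 85
    FD 7.6: (-41.8,-29.691) -> (-41.137,-22.12) [heading=85, draw]
    -- iteration 2/4 --
    LT 251: heading 85 -> 336
    FD 7.6: (-41.137,-22.12) -> (-34.194,-25.212) [heading=336, draw]
    -- iteration 3/4 --
    LT 251: heading 336 -> 227
    FD 7.6: (-34.194,-25.212) -> (-39.378,-30.77) [heading=227, draw]
    -- iteration 4/4 --
    LT 251: heading 227 -> 118
    FD 7.6: (-39.378,-30.77) -> (-42.946,-24.059) [heading=118, draw]
  ]
]
RT 224: heading 118 -> 254
RT 42: heading 254 -> 212
FD 13.5: (-42.946,-24.059) -> (-54.394,-31.213) [heading=212, draw]
FD 13.9: (-54.394,-31.213) -> (-66.182,-38.579) [heading=212, draw]
FD 14.2: (-66.182,-38.579) -> (-78.224,-46.104) [heading=212, draw]
Final: pos=(-78.224,-46.104), heading=212, 16 segment(s) drawn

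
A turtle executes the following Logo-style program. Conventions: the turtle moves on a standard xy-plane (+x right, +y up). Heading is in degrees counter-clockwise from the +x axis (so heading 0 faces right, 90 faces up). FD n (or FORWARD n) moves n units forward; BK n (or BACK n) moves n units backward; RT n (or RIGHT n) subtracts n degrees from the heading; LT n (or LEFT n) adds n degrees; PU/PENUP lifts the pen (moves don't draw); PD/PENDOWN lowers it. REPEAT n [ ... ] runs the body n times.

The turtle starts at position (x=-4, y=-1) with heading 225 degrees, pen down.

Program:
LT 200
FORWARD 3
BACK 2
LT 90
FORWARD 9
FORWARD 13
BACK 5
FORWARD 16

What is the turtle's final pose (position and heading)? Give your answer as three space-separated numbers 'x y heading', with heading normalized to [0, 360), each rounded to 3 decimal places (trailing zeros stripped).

Executing turtle program step by step:
Start: pos=(-4,-1), heading=225, pen down
LT 200: heading 225 -> 65
FD 3: (-4,-1) -> (-2.732,1.719) [heading=65, draw]
BK 2: (-2.732,1.719) -> (-3.577,-0.094) [heading=65, draw]
LT 90: heading 65 -> 155
FD 9: (-3.577,-0.094) -> (-11.734,3.71) [heading=155, draw]
FD 13: (-11.734,3.71) -> (-23.516,9.204) [heading=155, draw]
BK 5: (-23.516,9.204) -> (-18.985,7.091) [heading=155, draw]
FD 16: (-18.985,7.091) -> (-33.486,13.853) [heading=155, draw]
Final: pos=(-33.486,13.853), heading=155, 6 segment(s) drawn

Answer: -33.486 13.853 155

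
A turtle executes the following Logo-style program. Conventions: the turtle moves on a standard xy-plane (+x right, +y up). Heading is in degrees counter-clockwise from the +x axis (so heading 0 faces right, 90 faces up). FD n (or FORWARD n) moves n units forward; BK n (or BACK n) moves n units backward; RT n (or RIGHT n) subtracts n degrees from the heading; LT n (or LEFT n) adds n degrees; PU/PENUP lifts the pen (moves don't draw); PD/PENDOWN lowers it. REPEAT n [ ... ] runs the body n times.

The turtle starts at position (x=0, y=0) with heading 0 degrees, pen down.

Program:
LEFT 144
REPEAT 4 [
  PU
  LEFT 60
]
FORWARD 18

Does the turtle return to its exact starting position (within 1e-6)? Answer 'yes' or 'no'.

Executing turtle program step by step:
Start: pos=(0,0), heading=0, pen down
LT 144: heading 0 -> 144
REPEAT 4 [
  -- iteration 1/4 --
  PU: pen up
  LT 60: heading 144 -> 204
  -- iteration 2/4 --
  PU: pen up
  LT 60: heading 204 -> 264
  -- iteration 3/4 --
  PU: pen up
  LT 60: heading 264 -> 324
  -- iteration 4/4 --
  PU: pen up
  LT 60: heading 324 -> 24
]
FD 18: (0,0) -> (16.444,7.321) [heading=24, move]
Final: pos=(16.444,7.321), heading=24, 0 segment(s) drawn

Start position: (0, 0)
Final position: (16.444, 7.321)
Distance = 18; >= 1e-6 -> NOT closed

Answer: no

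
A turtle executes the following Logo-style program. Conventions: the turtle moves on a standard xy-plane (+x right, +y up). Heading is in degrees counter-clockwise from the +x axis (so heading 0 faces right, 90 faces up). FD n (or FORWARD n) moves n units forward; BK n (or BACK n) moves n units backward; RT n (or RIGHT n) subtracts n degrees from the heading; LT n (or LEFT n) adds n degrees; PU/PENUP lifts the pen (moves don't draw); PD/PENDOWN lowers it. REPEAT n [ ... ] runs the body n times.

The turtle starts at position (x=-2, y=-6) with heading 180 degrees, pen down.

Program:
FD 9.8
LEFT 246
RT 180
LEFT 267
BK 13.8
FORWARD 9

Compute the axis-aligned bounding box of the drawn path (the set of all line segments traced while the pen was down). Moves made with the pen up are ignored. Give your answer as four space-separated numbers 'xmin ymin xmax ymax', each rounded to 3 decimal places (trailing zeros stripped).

Executing turtle program step by step:
Start: pos=(-2,-6), heading=180, pen down
FD 9.8: (-2,-6) -> (-11.8,-6) [heading=180, draw]
LT 246: heading 180 -> 66
RT 180: heading 66 -> 246
LT 267: heading 246 -> 153
BK 13.8: (-11.8,-6) -> (0.496,-12.265) [heading=153, draw]
FD 9: (0.496,-12.265) -> (-7.523,-8.179) [heading=153, draw]
Final: pos=(-7.523,-8.179), heading=153, 3 segment(s) drawn

Segment endpoints: x in {-11.8, -7.523, -2, 0.496}, y in {-12.265, -8.179, -6, -6}
xmin=-11.8, ymin=-12.265, xmax=0.496, ymax=-6

Answer: -11.8 -12.265 0.496 -6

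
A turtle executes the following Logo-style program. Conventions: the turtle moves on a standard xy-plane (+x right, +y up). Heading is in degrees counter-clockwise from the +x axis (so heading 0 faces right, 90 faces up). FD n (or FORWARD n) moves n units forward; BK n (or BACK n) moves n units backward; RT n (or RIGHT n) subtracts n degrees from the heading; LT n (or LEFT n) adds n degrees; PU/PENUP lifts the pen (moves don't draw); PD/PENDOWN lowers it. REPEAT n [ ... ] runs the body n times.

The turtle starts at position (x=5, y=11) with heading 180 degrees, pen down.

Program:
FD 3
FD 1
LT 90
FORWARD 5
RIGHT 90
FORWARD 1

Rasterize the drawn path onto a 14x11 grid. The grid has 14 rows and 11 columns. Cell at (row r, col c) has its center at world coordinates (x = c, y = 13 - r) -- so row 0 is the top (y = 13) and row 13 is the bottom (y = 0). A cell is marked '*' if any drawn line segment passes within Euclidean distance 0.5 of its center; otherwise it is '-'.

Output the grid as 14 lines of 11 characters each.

Answer: -----------
-----------
-*****-----
-*---------
-*---------
-*---------
-*---------
**---------
-----------
-----------
-----------
-----------
-----------
-----------

Derivation:
Segment 0: (5,11) -> (2,11)
Segment 1: (2,11) -> (1,11)
Segment 2: (1,11) -> (1,6)
Segment 3: (1,6) -> (-0,6)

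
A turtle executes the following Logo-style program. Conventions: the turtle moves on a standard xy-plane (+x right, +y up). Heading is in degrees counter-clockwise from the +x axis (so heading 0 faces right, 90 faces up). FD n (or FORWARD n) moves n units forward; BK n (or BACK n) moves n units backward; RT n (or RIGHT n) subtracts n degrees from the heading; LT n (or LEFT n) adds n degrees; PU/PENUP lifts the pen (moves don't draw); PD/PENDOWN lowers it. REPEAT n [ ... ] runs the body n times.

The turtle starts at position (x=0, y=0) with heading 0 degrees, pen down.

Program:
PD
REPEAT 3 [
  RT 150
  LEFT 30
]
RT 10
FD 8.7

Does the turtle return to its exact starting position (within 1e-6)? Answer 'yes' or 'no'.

Answer: no

Derivation:
Executing turtle program step by step:
Start: pos=(0,0), heading=0, pen down
PD: pen down
REPEAT 3 [
  -- iteration 1/3 --
  RT 150: heading 0 -> 210
  LT 30: heading 210 -> 240
  -- iteration 2/3 --
  RT 150: heading 240 -> 90
  LT 30: heading 90 -> 120
  -- iteration 3/3 --
  RT 150: heading 120 -> 330
  LT 30: heading 330 -> 0
]
RT 10: heading 0 -> 350
FD 8.7: (0,0) -> (8.568,-1.511) [heading=350, draw]
Final: pos=(8.568,-1.511), heading=350, 1 segment(s) drawn

Start position: (0, 0)
Final position: (8.568, -1.511)
Distance = 8.7; >= 1e-6 -> NOT closed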